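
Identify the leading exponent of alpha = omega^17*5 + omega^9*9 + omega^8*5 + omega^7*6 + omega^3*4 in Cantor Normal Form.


CNF: omega^17*5 + omega^9*9 + omega^8*5 + omega^7*6 + omega^3*4
The leading term is omega^17*5, which has exponent 17.

17


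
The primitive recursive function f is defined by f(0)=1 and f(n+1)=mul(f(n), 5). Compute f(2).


f(0) = 1
f(1) = mul(f(0), 5) = mul(1, 5) = 5
f(2) = mul(f(1), 5) = mul(5, 5) = 25


25


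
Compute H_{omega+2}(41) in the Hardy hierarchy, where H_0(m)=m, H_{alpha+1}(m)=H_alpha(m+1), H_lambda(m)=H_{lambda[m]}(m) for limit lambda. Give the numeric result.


H_{omega+2}(41):
Unwind the 2 successor steps: H_{omega+2}(41) = H_omega(41+2) = H_omega(43).
H_omega(m) = H_m(m) = m + m = 2m.
Result = 2 * 43 = 86

86


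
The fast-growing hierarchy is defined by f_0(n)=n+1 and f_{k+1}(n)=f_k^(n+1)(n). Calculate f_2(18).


f_2(18) = f_1^19(18)
f_1(m) = 2m + 1.
Iterating: f_1^k(n) = 2^k*(n+1) - 1.
f_2(18) = 2^19*(18+1) - 1 = 524288*19 - 1 = 9961471

9961471


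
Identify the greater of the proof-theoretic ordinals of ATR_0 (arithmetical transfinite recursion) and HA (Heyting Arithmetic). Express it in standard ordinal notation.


Proof-theoretic ordinal of ATR_0 (arithmetical transfinite recursion): Gamma_0
Proof-theoretic ordinal of HA (Heyting Arithmetic): epsilon_0
Comparing: epsilon_0 < Gamma_0.
The larger ordinal is Gamma_0 (from ATR_0 (arithmetical transfinite recursion)).

Gamma_0


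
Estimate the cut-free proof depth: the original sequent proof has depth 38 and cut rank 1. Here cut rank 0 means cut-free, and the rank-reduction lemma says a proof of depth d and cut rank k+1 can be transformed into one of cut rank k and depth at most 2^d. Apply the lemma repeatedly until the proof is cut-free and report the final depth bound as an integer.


Each rank reduction sends depth d to at most 2^d; cut rank r needs r reductions.
2_0(38) = 38
2_1(38) = 2^38 = 274877906944
Cut-free depth bound = 274877906944

274877906944


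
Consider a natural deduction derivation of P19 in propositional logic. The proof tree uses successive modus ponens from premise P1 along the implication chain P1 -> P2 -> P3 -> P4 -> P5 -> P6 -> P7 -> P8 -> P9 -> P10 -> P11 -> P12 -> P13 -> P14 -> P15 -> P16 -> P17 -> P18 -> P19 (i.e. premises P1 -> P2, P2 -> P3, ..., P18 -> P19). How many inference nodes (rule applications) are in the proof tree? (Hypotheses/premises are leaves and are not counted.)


We have a chain: P1 -> P2 -> P3 -> P4 -> P5 -> P6 -> P7 -> P8 -> P9 -> P10 -> P11 -> P12 -> P13 -> P14 -> P15 -> P16 -> P17 -> P18 -> P19.
Each modus ponens application produces the next variable.
The chain has 19 propositions, so 19-1 = 18 modus ponens steps.
Total inference nodes = 18

18


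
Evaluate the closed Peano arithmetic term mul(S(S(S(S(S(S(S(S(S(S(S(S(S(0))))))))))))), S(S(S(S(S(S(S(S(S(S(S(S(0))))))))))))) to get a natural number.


mul(S^13(0), S^12(0)):
S^13(0) = 13
S^12(0) = 12
13 * 12 = 156

156


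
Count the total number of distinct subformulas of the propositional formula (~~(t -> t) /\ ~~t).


Formula: (~~(t -> t) /\ ~~t)
Subformulas found:
  1. t
  2. ~t
  3. ~~t
  4. (t -> t)
  5. ~(t -> t)
  6. ~~(t -> t)
  7. (~~(t -> t) /\ ~~t)
Total distinct subformulas = 7

7


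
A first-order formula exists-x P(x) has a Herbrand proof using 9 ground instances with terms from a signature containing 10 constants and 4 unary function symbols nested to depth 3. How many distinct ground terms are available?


Herbrand terms by depth:
Depth 0: 10 constants
Depth 1: 40 new terms (running total: 50)
Depth 2: 160 new terms (running total: 210)
Depth 3: 640 new terms (running total: 850)
Total distinct ground terms = 850

850


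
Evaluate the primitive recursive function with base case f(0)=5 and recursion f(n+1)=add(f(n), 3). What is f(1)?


f(0) = 5
f(1) = add(f(0), 3) = add(5, 3) = 8


8


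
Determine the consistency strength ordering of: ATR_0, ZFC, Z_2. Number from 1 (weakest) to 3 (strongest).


Ordering by consistency strength:
1. ATR_0
2. Z_2
3. ZFC


ATR_0=1, ZFC=3, Z_2=2


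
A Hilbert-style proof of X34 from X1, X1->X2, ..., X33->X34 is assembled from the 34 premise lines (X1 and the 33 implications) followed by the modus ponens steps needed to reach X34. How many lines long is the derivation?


We have 34 premise lines: X1 and 33 implications.
Each implication is detached once by MP, giving 33 MP lines.
34 premise lines + 33 MP lines = 67 total lines.

67


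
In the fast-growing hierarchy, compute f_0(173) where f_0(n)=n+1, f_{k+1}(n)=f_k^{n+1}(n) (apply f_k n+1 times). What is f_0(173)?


f_0(173) = 173 + 1 = 174

174


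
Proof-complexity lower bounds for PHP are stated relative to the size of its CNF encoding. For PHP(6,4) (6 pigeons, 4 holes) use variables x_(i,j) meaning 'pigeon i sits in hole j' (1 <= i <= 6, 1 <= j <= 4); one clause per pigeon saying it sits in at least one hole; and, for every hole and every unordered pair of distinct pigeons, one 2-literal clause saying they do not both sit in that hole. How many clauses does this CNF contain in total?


PHP(6,4): 6 pigeons, 4 holes, 6*4 = 24 variables.
- pigeon clauses: one per pigeon -> 6 clauses
- hole clauses: 4 holes * C(6,2) = 4 * 15 -> 60 clauses
Total clauses = 6 + 60 = 66

66


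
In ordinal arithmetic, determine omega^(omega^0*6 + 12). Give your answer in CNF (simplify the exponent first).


omega^(omega^0*6 + 12):
omega^0 = 1, so the exponent is 6 + 12 = 18 (finite ordinal addition).
Result = omega^18, already a single CNF term.

omega^18


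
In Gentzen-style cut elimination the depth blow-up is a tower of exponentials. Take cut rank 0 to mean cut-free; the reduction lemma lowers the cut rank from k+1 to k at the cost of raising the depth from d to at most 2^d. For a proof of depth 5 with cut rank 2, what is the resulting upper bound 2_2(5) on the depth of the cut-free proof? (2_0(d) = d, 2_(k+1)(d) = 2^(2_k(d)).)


Each rank reduction sends depth d to at most 2^d; cut rank r needs r reductions.
2_0(5) = 5
2_1(5) = 2^5 = 32
2_2(5) = 2^32 = 4294967296
Cut-free depth bound = 4294967296

4294967296


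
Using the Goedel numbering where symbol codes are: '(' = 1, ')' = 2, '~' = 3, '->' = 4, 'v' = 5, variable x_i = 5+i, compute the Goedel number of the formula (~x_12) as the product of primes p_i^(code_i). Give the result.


Formula: (~x_12)
Symbol codes: [1, 3, 17, 2]
Primes: [2, 3, 5, 7]
p_1^1 = 2^1 = 2
p_2^3 = 3^3 = 27
p_3^17 = 5^17 = 762939453125
p_4^2 = 7^2 = 49
Product = 2018737792968750

2018737792968750


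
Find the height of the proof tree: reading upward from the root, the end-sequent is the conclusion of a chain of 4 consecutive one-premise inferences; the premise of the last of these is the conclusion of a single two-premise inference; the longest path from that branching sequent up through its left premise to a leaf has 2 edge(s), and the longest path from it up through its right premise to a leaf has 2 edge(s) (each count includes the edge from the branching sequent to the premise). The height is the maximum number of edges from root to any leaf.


Longest path through the left premise: 2 edges (measured from the branching sequent)
Longest path through the right premise: 2 edges
Height of the subtree rooted at the branching sequent: max(2, 2) = 2
The branching sequent sits 4 edges above the root (the chain of one-premise inferences), so height = 2 + 4 = 6

6


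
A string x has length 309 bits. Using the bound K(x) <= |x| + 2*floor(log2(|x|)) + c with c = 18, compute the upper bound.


floor(log2(309)) = 8
2 * 8 = 16
K(x) <= 309 + 16 + 18 = 343

343


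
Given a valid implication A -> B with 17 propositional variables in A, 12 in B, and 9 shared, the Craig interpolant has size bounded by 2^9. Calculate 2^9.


Shared atoms = 9
Craig interpolant size bound = 2^9
= 512

512


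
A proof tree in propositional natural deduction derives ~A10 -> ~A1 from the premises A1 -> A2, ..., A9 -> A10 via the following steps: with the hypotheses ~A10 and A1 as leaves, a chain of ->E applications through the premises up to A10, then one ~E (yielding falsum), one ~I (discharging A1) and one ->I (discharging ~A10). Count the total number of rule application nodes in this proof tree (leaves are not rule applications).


From hypothesis A1, 9 ->E steps along the 9 premises yield A10.
~E with hypothesis ~A10 gives falsum (1 node); ~I discharging A1 gives ~A1 (1 node); ->I discharging ~A10 gives the goal (1 node).
Total = 9 + 3 = 12 inference nodes.

12


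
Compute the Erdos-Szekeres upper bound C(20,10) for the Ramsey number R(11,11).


R(11,11) <= C(11+11-2, 11-1) = C(20, 10)
C(20, 10) = 20! / (10! * 10!)
= 184756

184756


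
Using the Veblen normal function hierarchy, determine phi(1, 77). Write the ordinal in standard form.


phi(1, 77):
phi(1, beta) = epsilon_beta (the beta-th epsilon number).
phi(1, 77) = epsilon_77

epsilon_77


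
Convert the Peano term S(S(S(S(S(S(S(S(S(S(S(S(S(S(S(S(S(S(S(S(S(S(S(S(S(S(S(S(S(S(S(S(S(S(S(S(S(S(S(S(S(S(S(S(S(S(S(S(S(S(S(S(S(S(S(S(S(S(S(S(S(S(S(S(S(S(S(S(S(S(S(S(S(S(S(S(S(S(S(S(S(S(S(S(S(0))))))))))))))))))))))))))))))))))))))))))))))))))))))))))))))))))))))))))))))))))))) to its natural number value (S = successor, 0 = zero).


Counting successors applied to 0:
85 applications of S to 0 = 85

85


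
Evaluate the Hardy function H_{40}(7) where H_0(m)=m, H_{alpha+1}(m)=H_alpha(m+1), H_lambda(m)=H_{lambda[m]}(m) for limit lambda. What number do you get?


H_40(7):
For finite ordinals k, H_k(n) = n + k (each successor step adds 1).
H_40(7) = 7 + 40 = 47

47


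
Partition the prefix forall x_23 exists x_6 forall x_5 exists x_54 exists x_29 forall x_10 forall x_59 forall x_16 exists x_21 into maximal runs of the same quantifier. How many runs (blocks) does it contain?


Alternations = 5.
Blocks = alternations + 1 = 6

6


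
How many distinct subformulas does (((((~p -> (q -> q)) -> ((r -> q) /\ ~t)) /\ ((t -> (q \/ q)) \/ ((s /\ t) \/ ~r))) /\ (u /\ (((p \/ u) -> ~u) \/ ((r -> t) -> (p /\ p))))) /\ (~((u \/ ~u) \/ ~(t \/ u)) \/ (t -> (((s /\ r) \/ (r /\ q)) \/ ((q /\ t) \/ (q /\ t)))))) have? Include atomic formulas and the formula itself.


Formula: (((((~p -> (q -> q)) -> ((r -> q) /\ ~t)) /\ ((t -> (q \/ q)) \/ ((s /\ t) \/ ~r))) /\ (u /\ (((p \/ u) -> ~u) \/ ((r -> t) -> (p /\ p))))) /\ (~((u \/ ~u) \/ ~(t \/ u)) \/ (t -> (((s /\ r) \/ (r /\ q)) \/ ((q /\ t) \/ (q /\ t))))))
Subformulas found:
  1. r
  2. p
  3. q
  4. u
  5. s
  6. t
  7. ~t
  8. ~p
  9. ~u
  10. ~r
  11. (r -> q)
  12. (t \/ u)
  13. (s /\ t)
  14. (s /\ r)
  15. (q /\ t)
  16. (q -> q)
  17. (r /\ q)
  18. (r -> t)
  19. (p /\ p)
  20. (p \/ u)
  21. (q \/ q)
  22. ~(t \/ u)
  23. (u \/ ~u)
  24. (t -> (q \/ q))
  25. ((s /\ t) \/ ~r)
  26. (~p -> (q -> q))
  27. ((p \/ u) -> ~u)
  28. ((r -> q) /\ ~t)
  29. ((r -> t) -> (p /\ p))
  30. ((q /\ t) \/ (q /\ t))
  31. ((s /\ r) \/ (r /\ q))
  32. ((u \/ ~u) \/ ~(t \/ u))
  33. ~((u \/ ~u) \/ ~(t \/ u))
  34. ((t -> (q \/ q)) \/ ((s /\ t) \/ ~r))
  35. ((~p -> (q -> q)) -> ((r -> q) /\ ~t))
  36. (((p \/ u) -> ~u) \/ ((r -> t) -> (p /\ p)))
  37. (((s /\ r) \/ (r /\ q)) \/ ((q /\ t) \/ (q /\ t)))
  38. (u /\ (((p \/ u) -> ~u) \/ ((r -> t) -> (p /\ p))))
  39. (t -> (((s /\ r) \/ (r /\ q)) \/ ((q /\ t) \/ (q /\ t))))
  40. (((~p -> (q -> q)) -> ((r -> q) /\ ~t)) /\ ((t -> (q \/ q)) \/ ((s /\ t) \/ ~r)))
  41. (~((u \/ ~u) \/ ~(t \/ u)) \/ (t -> (((s /\ r) \/ (r /\ q)) \/ ((q /\ t) \/ (q /\ t)))))
  42. ((((~p -> (q -> q)) -> ((r -> q) /\ ~t)) /\ ((t -> (q \/ q)) \/ ((s /\ t) \/ ~r))) /\ (u /\ (((p \/ u) -> ~u) \/ ((r -> t) -> (p /\ p)))))
  43. (((((~p -> (q -> q)) -> ((r -> q) /\ ~t)) /\ ((t -> (q \/ q)) \/ ((s /\ t) \/ ~r))) /\ (u /\ (((p \/ u) -> ~u) \/ ((r -> t) -> (p /\ p))))) /\ (~((u \/ ~u) \/ ~(t \/ u)) \/ (t -> (((s /\ r) \/ (r /\ q)) \/ ((q /\ t) \/ (q /\ t))))))
Total distinct subformulas = 43

43


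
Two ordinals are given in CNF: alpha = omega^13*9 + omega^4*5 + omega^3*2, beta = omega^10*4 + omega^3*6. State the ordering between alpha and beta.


Compare term by term from highest exponent:
alpha = omega^13*9 + omega^4*5 + omega^3*2
beta = omega^10*4 + omega^3*6
Term 1: alpha has omega^13*9, beta has omega^10*4
Term 2: alpha has omega^4*5, beta has omega^3*6
Term 3: alpha has omega^3*2, beta has omega^0*0
Result: alpha > beta

alpha > beta


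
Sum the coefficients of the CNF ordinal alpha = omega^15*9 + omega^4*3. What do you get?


CNF: omega^15*9 + omega^4*3
Coefficients: 9 + 3 = 12

12


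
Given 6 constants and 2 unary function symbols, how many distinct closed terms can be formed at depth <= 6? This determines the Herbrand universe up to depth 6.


Herbrand terms by depth:
Depth 0: 6 constants
Depth 1: 12 new terms (running total: 18)
Depth 2: 24 new terms (running total: 42)
Depth 3: 48 new terms (running total: 90)
Depth 4: 96 new terms (running total: 186)
Depth 5: 192 new terms (running total: 378)
Depth 6: 384 new terms (running total: 762)
Total distinct ground terms = 762

762


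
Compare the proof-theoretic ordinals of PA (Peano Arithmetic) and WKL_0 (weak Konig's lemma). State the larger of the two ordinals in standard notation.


Proof-theoretic ordinal of PA (Peano Arithmetic): epsilon_0
Proof-theoretic ordinal of WKL_0 (weak Konig's lemma): omega^omega
Comparing: omega^omega < epsilon_0.
The larger ordinal is epsilon_0 (from PA (Peano Arithmetic)).

epsilon_0


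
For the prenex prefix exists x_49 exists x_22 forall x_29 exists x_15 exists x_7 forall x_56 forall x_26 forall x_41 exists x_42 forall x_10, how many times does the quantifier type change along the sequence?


Walk the prefix and count type changes:
  position 1: exists -> exists
  position 2: exists -> forall <-- alternation
  position 3: forall -> exists <-- alternation
  position 4: exists -> exists
  position 5: exists -> forall <-- alternation
  position 6: forall -> forall
  position 7: forall -> forall
  position 8: forall -> exists <-- alternation
  position 9: exists -> forall <-- alternation
Total alternations = 5

5


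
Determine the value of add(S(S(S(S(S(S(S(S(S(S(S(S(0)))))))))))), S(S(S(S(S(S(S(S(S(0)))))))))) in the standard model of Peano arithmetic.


add(S^12(0), S^9(0)):
S^12(0) = 12
S^9(0) = 9
12 + 9 = 21

21


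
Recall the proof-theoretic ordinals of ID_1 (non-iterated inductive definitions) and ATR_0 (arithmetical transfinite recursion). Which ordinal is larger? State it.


Proof-theoretic ordinal of ID_1 (non-iterated inductive definitions): psi_0(epsilon_{Omega+1})
Proof-theoretic ordinal of ATR_0 (arithmetical transfinite recursion): Gamma_0
Comparing: Gamma_0 < psi_0(epsilon_{Omega+1}).
The larger ordinal is psi_0(epsilon_{Omega+1}) (from ID_1 (non-iterated inductive definitions)).

psi_0(epsilon_{Omega+1})


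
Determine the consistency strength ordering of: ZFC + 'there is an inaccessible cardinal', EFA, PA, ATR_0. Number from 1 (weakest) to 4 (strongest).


Ordering by consistency strength:
1. EFA
2. PA
3. ATR_0
4. ZFC + 'there is an inaccessible cardinal'


ZFC + 'there is an inaccessible cardinal'=4, EFA=1, PA=2, ATR_0=3


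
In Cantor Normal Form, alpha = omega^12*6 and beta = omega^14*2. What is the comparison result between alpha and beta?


Compare term by term from highest exponent:
alpha = omega^12*6
beta = omega^14*2
Term 1: alpha has omega^12*6, beta has omega^14*2
Result: alpha < beta

alpha < beta


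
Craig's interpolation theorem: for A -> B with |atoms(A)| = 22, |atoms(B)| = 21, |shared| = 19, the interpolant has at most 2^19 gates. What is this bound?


Shared atoms = 19
Craig interpolant size bound = 2^19
= 524288

524288


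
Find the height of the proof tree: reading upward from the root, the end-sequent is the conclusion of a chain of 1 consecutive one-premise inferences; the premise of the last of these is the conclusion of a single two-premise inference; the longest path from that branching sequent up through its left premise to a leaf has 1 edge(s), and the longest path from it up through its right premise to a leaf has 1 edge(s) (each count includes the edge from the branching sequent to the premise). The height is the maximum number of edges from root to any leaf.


Longest path through the left premise: 1 edges (measured from the branching sequent)
Longest path through the right premise: 1 edges
Height of the subtree rooted at the branching sequent: max(1, 1) = 1
The branching sequent sits 1 edges above the root (the chain of one-premise inferences), so height = 1 + 1 = 2

2


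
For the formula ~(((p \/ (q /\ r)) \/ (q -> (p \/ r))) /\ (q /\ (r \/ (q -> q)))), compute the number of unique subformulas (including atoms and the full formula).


Formula: ~(((p \/ (q /\ r)) \/ (q -> (p \/ r))) /\ (q /\ (r \/ (q -> q))))
Subformulas found:
  1. q
  2. r
  3. p
  4. (q /\ r)
  5. (q -> q)
  6. (p \/ r)
  7. (r \/ (q -> q))
  8. (p \/ (q /\ r))
  9. (q -> (p \/ r))
  10. (q /\ (r \/ (q -> q)))
  11. ((p \/ (q /\ r)) \/ (q -> (p \/ r)))
  12. (((p \/ (q /\ r)) \/ (q -> (p \/ r))) /\ (q /\ (r \/ (q -> q))))
  13. ~(((p \/ (q /\ r)) \/ (q -> (p \/ r))) /\ (q /\ (r \/ (q -> q))))
Total distinct subformulas = 13

13


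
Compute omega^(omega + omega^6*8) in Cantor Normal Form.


omega^(omega + omega^6*8):
In ordinal addition a term is absorbed by a following term of strictly larger exponent: 1 < 6, so omega + omega^6*8 = omega^6*8.
omega raised to a CNF ordinal is a single CNF term: Result = omega^(omega^6*8)

omega^(omega^6*8)


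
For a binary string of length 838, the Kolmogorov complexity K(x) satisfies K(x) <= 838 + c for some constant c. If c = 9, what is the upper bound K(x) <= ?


K(x) <= |x| + c = 838 + 9 = 847

847


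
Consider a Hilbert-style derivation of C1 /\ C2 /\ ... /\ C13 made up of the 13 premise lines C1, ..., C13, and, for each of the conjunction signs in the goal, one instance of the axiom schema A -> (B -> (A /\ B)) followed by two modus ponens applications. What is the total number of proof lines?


Conjoining 13 premises:
- 13 premise lines
- the goal has 12 conjunction signs; each costs 1 axiom instance + 2 MP = 3 lines: 3 * 12 = 36
Total = 13 + 36 = 49 lines.

49


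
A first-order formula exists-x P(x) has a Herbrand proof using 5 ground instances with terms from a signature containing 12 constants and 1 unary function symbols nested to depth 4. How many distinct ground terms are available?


Herbrand terms by depth:
Depth 0: 12 constants
Depth 1: 12 new terms (running total: 24)
Depth 2: 12 new terms (running total: 36)
Depth 3: 12 new terms (running total: 48)
Depth 4: 12 new terms (running total: 60)
Total distinct ground terms = 60

60


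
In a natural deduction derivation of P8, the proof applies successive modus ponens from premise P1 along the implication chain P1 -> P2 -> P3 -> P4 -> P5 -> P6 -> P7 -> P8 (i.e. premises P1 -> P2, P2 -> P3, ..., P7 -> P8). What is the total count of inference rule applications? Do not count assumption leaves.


We have a chain: P1 -> P2 -> P3 -> P4 -> P5 -> P6 -> P7 -> P8.
Each modus ponens application produces the next variable.
The chain has 8 propositions, so 8-1 = 7 modus ponens steps.
Total inference nodes = 7

7


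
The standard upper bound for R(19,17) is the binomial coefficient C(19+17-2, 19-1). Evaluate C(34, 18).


R(19,17) <= C(19+17-2, 19-1) = C(34, 18)
C(34, 18) = 34! / (18! * 16!)
= 2203961430

2203961430


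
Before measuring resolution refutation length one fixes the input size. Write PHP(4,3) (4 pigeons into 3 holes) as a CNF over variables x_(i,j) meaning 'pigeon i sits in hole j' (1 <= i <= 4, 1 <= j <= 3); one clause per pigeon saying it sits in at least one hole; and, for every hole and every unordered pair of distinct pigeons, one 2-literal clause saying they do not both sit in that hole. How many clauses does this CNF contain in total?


PHP(4,3): 4 pigeons, 3 holes, 4*3 = 12 variables.
- pigeon clauses: one per pigeon -> 4 clauses
- hole clauses: 3 holes * C(4,2) = 3 * 6 -> 18 clauses
Total clauses = 4 + 18 = 22

22


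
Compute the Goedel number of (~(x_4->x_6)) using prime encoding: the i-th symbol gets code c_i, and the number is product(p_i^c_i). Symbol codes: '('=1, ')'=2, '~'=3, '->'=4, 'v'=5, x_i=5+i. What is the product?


Formula: (~(x_4->x_6))
Symbol codes: [1, 3, 1, 9, 4, 11, 2, 2]
Primes: [2, 3, 5, 7, 11, 13, 17, 19]
p_1^1 = 2^1 = 2
p_2^3 = 3^3 = 27
p_3^1 = 5^1 = 5
p_4^9 = 7^9 = 40353607
p_5^4 = 11^4 = 14641
p_6^11 = 13^11 = 1792160394037
p_7^2 = 17^2 = 289
p_8^2 = 19^2 = 361
Product = 29826259011597928439700173803770

29826259011597928439700173803770


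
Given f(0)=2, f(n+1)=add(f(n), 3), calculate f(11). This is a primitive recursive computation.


f(0) = 2
f(1) = add(f(0), 3) = add(2, 3) = 5
f(2) = add(f(1), 3) = add(5, 3) = 8
f(3) = add(f(2), 3) = add(8, 3) = 11
f(4) = add(f(3), 3) = add(11, 3) = 14
f(5) = add(f(4), 3) = add(14, 3) = 17
f(6) = add(f(5), 3) = add(17, 3) = 20
f(7) = add(f(6), 3) = add(20, 3) = 23
f(8) = add(f(7), 3) = add(23, 3) = 26
f(9) = add(f(8), 3) = add(26, 3) = 29
f(10) = add(f(9), 3) = add(29, 3) = 32
f(11) = add(f(10), 3) = add(32, 3) = 35


35


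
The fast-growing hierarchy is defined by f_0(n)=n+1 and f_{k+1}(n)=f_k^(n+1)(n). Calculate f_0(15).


f_0(15) = 15 + 1 = 16

16


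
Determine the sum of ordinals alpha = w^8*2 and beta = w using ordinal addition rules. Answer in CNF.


Ordinal addition w^8*2 + w:
Leading exponent of alpha (8) > leading exponent of beta (1).
Since alpha's term has higher exponent than beta's leading term,
the sum is simply alpha followed by beta.
Result = w^8*2 + w

w^8*2 + w


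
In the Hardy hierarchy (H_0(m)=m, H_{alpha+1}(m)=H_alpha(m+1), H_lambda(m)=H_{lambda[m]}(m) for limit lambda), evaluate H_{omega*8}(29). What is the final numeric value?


H_{omega*8}(29):
For the Hardy hierarchy, H_{omega*k}(n) = 2^k * n.
2^8 = 256.
256 * 29 = 7424

7424


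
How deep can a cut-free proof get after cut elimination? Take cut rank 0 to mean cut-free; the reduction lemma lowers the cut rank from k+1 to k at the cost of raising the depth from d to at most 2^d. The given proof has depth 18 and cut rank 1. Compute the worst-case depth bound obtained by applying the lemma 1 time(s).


Each rank reduction sends depth d to at most 2^d; cut rank r needs r reductions.
2_0(18) = 18
2_1(18) = 2^18 = 262144
Cut-free depth bound = 262144

262144


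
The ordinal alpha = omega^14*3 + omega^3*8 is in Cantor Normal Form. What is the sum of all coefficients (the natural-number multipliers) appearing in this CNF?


CNF: omega^14*3 + omega^3*8
Coefficients: 3 + 8 = 11

11


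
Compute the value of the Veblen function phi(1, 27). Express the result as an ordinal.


phi(1, 27):
phi(1, beta) = epsilon_beta (the beta-th epsilon number).
phi(1, 27) = epsilon_27

epsilon_27


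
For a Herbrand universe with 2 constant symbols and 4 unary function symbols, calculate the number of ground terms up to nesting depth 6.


Herbrand terms by depth:
Depth 0: 2 constants
Depth 1: 8 new terms (running total: 10)
Depth 2: 32 new terms (running total: 42)
Depth 3: 128 new terms (running total: 170)
Depth 4: 512 new terms (running total: 682)
Depth 5: 2048 new terms (running total: 2730)
Depth 6: 8192 new terms (running total: 10922)
Total distinct ground terms = 10922

10922


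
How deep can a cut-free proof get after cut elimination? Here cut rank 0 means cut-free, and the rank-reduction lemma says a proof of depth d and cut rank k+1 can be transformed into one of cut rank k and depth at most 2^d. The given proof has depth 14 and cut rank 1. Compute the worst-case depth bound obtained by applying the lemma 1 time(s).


Each rank reduction sends depth d to at most 2^d; cut rank r needs r reductions.
2_0(14) = 14
2_1(14) = 2^14 = 16384
Cut-free depth bound = 16384

16384


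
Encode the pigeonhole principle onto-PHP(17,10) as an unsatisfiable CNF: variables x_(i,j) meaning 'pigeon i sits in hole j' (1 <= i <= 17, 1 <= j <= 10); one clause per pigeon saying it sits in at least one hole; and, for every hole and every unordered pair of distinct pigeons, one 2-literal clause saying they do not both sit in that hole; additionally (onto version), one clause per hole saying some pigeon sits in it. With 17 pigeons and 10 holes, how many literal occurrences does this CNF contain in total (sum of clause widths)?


onto-PHP(17,10): 17 pigeons, 10 holes, 17*10 = 170 variables.
- pigeon clauses: one per pigeon -> 17 clauses of width 10 -> 170 literals
- hole clauses: 10 holes * C(17,2) = 10 * 136 -> 1360 clauses of width 2 -> 2720 literals
- onto clauses: one per hole -> 10 clauses of width 17 -> 170 literals
Total literal occurrences = 170 + 2720 + 170 = 3060

3060


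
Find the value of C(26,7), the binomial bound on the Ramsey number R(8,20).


R(8,20) <= C(8+20-2, 8-1) = C(26, 7)
C(26, 7) = 26! / (7! * 19!)
= 657800

657800


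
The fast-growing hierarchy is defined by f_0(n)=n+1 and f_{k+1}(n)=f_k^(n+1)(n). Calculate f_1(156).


f_1(156) = f_0^157(156)
f_0 adds 1 each time, applied 157 times.
f_1(156) = 156 + 157 = 313

313


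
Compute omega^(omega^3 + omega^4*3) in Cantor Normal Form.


omega^(omega^3 + omega^4*3):
In ordinal addition a term is absorbed by a following term of strictly larger exponent: 3 < 4, so omega^3 + omega^4*3 = omega^4*3.
omega raised to a CNF ordinal is a single CNF term: Result = omega^(omega^4*3)

omega^(omega^4*3)


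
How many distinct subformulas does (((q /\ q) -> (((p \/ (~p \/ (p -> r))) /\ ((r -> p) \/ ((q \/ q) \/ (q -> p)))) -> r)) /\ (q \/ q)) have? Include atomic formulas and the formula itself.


Formula: (((q /\ q) -> (((p \/ (~p \/ (p -> r))) /\ ((r -> p) \/ ((q \/ q) \/ (q -> p)))) -> r)) /\ (q \/ q))
Subformulas found:
  1. r
  2. q
  3. p
  4. ~p
  5. (r -> p)
  6. (q /\ q)
  7. (q -> p)
  8. (q \/ q)
  9. (p -> r)
  10. (~p \/ (p -> r))
  11. ((q \/ q) \/ (q -> p))
  12. (p \/ (~p \/ (p -> r)))
  13. ((r -> p) \/ ((q \/ q) \/ (q -> p)))
  14. ((p \/ (~p \/ (p -> r))) /\ ((r -> p) \/ ((q \/ q) \/ (q -> p))))
  15. (((p \/ (~p \/ (p -> r))) /\ ((r -> p) \/ ((q \/ q) \/ (q -> p)))) -> r)
  16. ((q /\ q) -> (((p \/ (~p \/ (p -> r))) /\ ((r -> p) \/ ((q \/ q) \/ (q -> p)))) -> r))
  17. (((q /\ q) -> (((p \/ (~p \/ (p -> r))) /\ ((r -> p) \/ ((q \/ q) \/ (q -> p)))) -> r)) /\ (q \/ q))
Total distinct subformulas = 17

17


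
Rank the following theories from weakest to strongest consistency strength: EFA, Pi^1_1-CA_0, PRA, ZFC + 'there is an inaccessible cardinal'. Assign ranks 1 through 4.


Ordering by consistency strength:
1. EFA
2. PRA
3. Pi^1_1-CA_0
4. ZFC + 'there is an inaccessible cardinal'


EFA=1, Pi^1_1-CA_0=3, PRA=2, ZFC + 'there is an inaccessible cardinal'=4


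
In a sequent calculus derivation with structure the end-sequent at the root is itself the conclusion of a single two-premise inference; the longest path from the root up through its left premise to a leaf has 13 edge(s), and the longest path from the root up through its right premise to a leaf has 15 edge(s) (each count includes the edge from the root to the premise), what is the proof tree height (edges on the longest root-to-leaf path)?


Longest path through the left premise: 13 edges (measured from the branching sequent)
Longest path through the right premise: 15 edges
Height of the subtree rooted at the branching sequent: max(13, 15) = 15
The branching sequent is the root itself.
Total height = 15

15


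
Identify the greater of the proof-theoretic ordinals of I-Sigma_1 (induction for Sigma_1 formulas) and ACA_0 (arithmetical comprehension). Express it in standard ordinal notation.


Proof-theoretic ordinal of I-Sigma_1 (induction for Sigma_1 formulas): omega^omega
Proof-theoretic ordinal of ACA_0 (arithmetical comprehension): epsilon_0
Comparing: omega^omega < epsilon_0.
The larger ordinal is epsilon_0 (from ACA_0 (arithmetical comprehension)).

epsilon_0


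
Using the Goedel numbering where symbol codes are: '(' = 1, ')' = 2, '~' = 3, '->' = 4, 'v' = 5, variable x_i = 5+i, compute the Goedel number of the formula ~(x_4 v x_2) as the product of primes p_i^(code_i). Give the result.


Formula: ~(x_4 v x_2)
Symbol codes: [3, 1, 9, 5, 7, 2]
Primes: [2, 3, 5, 7, 11, 13]
p_1^3 = 2^3 = 8
p_2^1 = 3^1 = 3
p_3^9 = 5^9 = 1953125
p_4^5 = 7^5 = 16807
p_5^7 = 11^7 = 19487171
p_6^2 = 13^2 = 169
Product = 2594579494991859375000

2594579494991859375000


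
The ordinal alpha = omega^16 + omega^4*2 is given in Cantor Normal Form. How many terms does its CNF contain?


CNF: omega^16 + omega^4*2
Count the summands separated by '+':
  term 1: omega^16
  term 2: omega^4*2
Total terms = 2

2


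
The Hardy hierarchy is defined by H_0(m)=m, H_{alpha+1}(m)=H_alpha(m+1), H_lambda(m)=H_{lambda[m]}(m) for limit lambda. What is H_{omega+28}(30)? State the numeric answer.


H_{omega+28}(30):
Unwind the 28 successor steps: H_{omega+28}(30) = H_omega(30+28) = H_omega(58).
H_omega(m) = H_m(m) = m + m = 2m.
Result = 2 * 58 = 116

116


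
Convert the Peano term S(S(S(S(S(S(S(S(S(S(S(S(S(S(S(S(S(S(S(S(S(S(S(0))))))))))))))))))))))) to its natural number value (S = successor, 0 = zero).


Counting successors applied to 0:
23 applications of S to 0 = 23

23


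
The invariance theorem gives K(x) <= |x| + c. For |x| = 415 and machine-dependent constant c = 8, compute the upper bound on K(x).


K(x) <= |x| + c = 415 + 8 = 423

423


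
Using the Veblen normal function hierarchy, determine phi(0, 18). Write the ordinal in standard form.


phi(0, 18):
phi(0, beta) = omega^beta by definition.
phi(0, 18) = omega^18

omega^18


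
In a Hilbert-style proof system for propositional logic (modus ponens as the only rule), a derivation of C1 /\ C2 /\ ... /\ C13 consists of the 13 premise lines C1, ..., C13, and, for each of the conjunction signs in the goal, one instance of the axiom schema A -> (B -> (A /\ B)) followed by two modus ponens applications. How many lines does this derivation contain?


Conjoining 13 premises:
- 13 premise lines
- the goal has 12 conjunction signs; each costs 1 axiom instance + 2 MP = 3 lines: 3 * 12 = 36
Total = 13 + 36 = 49 lines.

49


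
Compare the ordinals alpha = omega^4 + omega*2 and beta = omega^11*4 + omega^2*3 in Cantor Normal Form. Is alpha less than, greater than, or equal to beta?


Compare term by term from highest exponent:
alpha = omega^4 + omega*2
beta = omega^11*4 + omega^2*3
Term 1: alpha has omega^4*1, beta has omega^11*4
Term 2: alpha has omega^1*2, beta has omega^2*3
Result: alpha < beta

alpha < beta


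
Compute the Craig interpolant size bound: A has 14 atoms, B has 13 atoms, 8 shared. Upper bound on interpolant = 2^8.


Shared atoms = 8
Craig interpolant size bound = 2^8
= 256

256


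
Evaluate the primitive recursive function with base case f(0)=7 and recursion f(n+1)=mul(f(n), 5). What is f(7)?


f(0) = 7
f(1) = mul(f(0), 5) = mul(7, 5) = 35
f(2) = mul(f(1), 5) = mul(35, 5) = 175
f(3) = mul(f(2), 5) = mul(175, 5) = 875
f(4) = mul(f(3), 5) = mul(875, 5) = 4375
f(5) = mul(f(4), 5) = mul(4375, 5) = 21875
f(6) = mul(f(5), 5) = mul(21875, 5) = 109375
f(7) = mul(f(6), 5) = mul(109375, 5) = 546875


546875


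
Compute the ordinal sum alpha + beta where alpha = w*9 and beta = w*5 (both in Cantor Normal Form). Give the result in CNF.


Ordinal addition w*9 + w*5:
Both terms have the same exponent 1.
w^e*c + w^e*d = w^e*(c+d).
Result = w^1*(9+5) = w*14

w*14


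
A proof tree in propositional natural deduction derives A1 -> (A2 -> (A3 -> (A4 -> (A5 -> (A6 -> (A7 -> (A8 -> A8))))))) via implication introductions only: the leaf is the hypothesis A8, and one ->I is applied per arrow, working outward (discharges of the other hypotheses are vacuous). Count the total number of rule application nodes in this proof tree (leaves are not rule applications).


The formula has 8 arrows (->); its innermost consequent A8 is one of the antecedents,
so the proof starts from the hypothesis leaf A8 (not a rule application) and closes one arrow per ->I.
Building A1 -> (A2 -> (A3 -> (A4 -> (A5 -> (A6 -> (A7 -> (A8 -> A8))))))) therefore takes 8 nested implication introductions.
Total inference nodes = 8

8


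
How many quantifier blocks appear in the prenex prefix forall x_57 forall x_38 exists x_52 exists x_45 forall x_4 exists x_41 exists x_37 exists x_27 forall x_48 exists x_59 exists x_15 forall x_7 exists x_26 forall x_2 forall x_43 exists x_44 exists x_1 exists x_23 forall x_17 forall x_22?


Alternations = 10.
Blocks = alternations + 1 = 11

11


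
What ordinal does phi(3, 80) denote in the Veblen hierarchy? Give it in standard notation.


phi(3, 80):
phi(3, beta) = eta_beta (the beta-th eta number, fixed point of zeta).
phi(3, 80) = eta_80

eta_80


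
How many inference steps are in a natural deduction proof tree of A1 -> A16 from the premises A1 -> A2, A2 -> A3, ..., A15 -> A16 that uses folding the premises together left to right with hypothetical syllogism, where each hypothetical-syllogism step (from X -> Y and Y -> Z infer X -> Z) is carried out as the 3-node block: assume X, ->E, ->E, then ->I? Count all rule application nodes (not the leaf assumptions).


There are 15 premises in the chain. The first HS step combines premises 1 and 2; each further premise needs one more HS step.
So 15 premises require 15 - 1 = 14 hypothetical-syllogism steps.
Each HS step uses 3 inference nodes (->E, ->E, ->I).
14 * 3 = 42 total inference nodes.

42


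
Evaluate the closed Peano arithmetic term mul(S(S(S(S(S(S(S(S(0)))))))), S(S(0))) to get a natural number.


mul(S^8(0), S^2(0)):
S^8(0) = 8
S^2(0) = 2
8 * 2 = 16

16


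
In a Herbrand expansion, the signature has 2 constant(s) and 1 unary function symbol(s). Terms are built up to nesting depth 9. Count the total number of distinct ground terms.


Herbrand terms by depth:
Depth 0: 2 constants
Depth 1: 2 new terms (running total: 4)
Depth 2: 2 new terms (running total: 6)
Depth 3: 2 new terms (running total: 8)
Depth 4: 2 new terms (running total: 10)
Depth 5: 2 new terms (running total: 12)
Depth 6: 2 new terms (running total: 14)
Depth 7: 2 new terms (running total: 16)
Depth 8: 2 new terms (running total: 18)
Depth 9: 2 new terms (running total: 20)
Total distinct ground terms = 20

20


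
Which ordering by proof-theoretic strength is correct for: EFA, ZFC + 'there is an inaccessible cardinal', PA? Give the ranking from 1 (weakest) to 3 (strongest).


Ordering by consistency strength:
1. EFA
2. PA
3. ZFC + 'there is an inaccessible cardinal'


EFA=1, ZFC + 'there is an inaccessible cardinal'=3, PA=2


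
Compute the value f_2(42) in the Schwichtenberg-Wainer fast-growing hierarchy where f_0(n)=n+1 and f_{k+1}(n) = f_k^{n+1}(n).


f_2(42) = f_1^43(42)
f_1(m) = 2m + 1.
Iterating: f_1^k(n) = 2^k*(n+1) - 1.
f_2(42) = 2^43*(42+1) - 1 = 8796093022208*43 - 1 = 378231999954943

378231999954943


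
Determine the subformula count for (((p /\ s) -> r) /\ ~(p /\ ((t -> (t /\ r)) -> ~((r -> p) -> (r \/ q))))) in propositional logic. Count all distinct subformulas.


Formula: (((p /\ s) -> r) /\ ~(p /\ ((t -> (t /\ r)) -> ~((r -> p) -> (r \/ q)))))
Subformulas found:
  1. r
  2. q
  3. s
  4. t
  5. p
  6. (p /\ s)
  7. (t /\ r)
  8. (r -> p)
  9. (r \/ q)
  10. (t -> (t /\ r))
  11. ((p /\ s) -> r)
  12. ((r -> p) -> (r \/ q))
  13. ~((r -> p) -> (r \/ q))
  14. ((t -> (t /\ r)) -> ~((r -> p) -> (r \/ q)))
  15. (p /\ ((t -> (t /\ r)) -> ~((r -> p) -> (r \/ q))))
  16. ~(p /\ ((t -> (t /\ r)) -> ~((r -> p) -> (r \/ q))))
  17. (((p /\ s) -> r) /\ ~(p /\ ((t -> (t /\ r)) -> ~((r -> p) -> (r \/ q)))))
Total distinct subformulas = 17

17


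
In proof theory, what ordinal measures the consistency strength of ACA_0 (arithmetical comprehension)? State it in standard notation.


The proof-theoretic ordinal of ACA_0 (arithmetical comprehension) is a standard result in ordinal analysis.
This ordinal is the supremum of order types of primitive recursive well-orderings
that the theory can prove to be well-ordered.
For ACA_0 (arithmetical comprehension), the proof-theoretic ordinal is epsilon_0.

epsilon_0


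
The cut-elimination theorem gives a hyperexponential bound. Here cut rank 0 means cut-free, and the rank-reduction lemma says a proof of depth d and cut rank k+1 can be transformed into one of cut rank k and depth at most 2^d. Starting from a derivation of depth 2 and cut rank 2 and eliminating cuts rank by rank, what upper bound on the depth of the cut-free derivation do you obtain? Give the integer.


Each rank reduction sends depth d to at most 2^d; cut rank r needs r reductions.
2_0(2) = 2
2_1(2) = 2^2 = 4
2_2(2) = 2^4 = 16
Cut-free depth bound = 16

16


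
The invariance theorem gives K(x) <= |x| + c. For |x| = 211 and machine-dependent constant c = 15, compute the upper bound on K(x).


K(x) <= |x| + c = 211 + 15 = 226

226


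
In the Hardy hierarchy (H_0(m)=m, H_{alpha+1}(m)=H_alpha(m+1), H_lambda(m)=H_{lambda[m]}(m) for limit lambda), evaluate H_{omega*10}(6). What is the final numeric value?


H_{omega*10}(6):
For the Hardy hierarchy, H_{omega*k}(n) = 2^k * n.
2^10 = 1024.
1024 * 6 = 6144

6144


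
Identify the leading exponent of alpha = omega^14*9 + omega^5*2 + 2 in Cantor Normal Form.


CNF: omega^14*9 + omega^5*2 + 2
The leading term is omega^14*9, which has exponent 14.

14


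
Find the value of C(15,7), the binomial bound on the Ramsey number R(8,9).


R(8,9) <= C(8+9-2, 8-1) = C(15, 7)
C(15, 7) = 15! / (7! * 8!)
= 6435

6435


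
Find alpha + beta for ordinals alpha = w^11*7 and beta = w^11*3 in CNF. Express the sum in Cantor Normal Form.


Ordinal addition w^11*7 + w^11*3:
Both terms have the same exponent 11.
w^e*c + w^e*d = w^e*(c+d).
Result = w^11*(7+3) = w^11*10

w^11*10


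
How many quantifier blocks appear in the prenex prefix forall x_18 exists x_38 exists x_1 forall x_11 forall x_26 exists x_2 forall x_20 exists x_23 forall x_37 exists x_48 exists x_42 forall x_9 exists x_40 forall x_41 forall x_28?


Alternations = 10.
Blocks = alternations + 1 = 11

11


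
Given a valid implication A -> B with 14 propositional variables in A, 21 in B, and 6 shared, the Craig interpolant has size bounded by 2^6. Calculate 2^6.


Shared atoms = 6
Craig interpolant size bound = 2^6
= 64

64


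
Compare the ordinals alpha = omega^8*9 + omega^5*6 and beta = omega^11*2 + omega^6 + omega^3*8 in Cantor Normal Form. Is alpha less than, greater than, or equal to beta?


Compare term by term from highest exponent:
alpha = omega^8*9 + omega^5*6
beta = omega^11*2 + omega^6 + omega^3*8
Term 1: alpha has omega^8*9, beta has omega^11*2
Term 2: alpha has omega^5*6, beta has omega^6*1
Term 3: alpha has omega^0*0, beta has omega^3*8
Result: alpha < beta

alpha < beta


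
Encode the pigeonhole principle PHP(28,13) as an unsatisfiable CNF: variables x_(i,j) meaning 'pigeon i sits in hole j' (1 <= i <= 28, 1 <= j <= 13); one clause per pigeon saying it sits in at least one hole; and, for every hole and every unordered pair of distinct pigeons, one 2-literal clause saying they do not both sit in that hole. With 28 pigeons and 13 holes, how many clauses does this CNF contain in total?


PHP(28,13): 28 pigeons, 13 holes, 28*13 = 364 variables.
- pigeon clauses: one per pigeon -> 28 clauses
- hole clauses: 13 holes * C(28,2) = 13 * 378 -> 4914 clauses
Total clauses = 28 + 4914 = 4942

4942


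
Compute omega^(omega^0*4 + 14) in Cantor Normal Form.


omega^(omega^0*4 + 14):
omega^0 = 1, so the exponent is 4 + 14 = 18 (finite ordinal addition).
Result = omega^18, already a single CNF term.

omega^18


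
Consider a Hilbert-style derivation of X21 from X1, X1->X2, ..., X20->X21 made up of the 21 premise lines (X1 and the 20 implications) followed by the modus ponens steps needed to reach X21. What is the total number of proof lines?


We have 21 premise lines: X1 and 20 implications.
Each implication is detached once by MP, giving 20 MP lines.
21 premise lines + 20 MP lines = 41 total lines.

41
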